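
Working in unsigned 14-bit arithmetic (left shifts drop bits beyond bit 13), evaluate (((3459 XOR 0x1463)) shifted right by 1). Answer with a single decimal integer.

3312

3459 = 00110110000011
0x1463 = 01010001100011
→ XOR → 01100111100000 = 6624
→ shifted right by 1 → 00110011110000 = 3312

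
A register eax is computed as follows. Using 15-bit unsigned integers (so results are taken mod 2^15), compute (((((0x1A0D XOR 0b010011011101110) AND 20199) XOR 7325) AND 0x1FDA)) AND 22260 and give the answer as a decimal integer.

0x1A0D = 001101000001101
0b010011011101110 = 010011011101110
→ XOR → 011110011100011 = 15587
20199 = 100111011100111
→ AND → 000110011100011 = 3299
7325 = 001110010011101
→ XOR → 001000001111110 = 4222
0x1FDA = 001111111011010
→ AND → 001000001011010 = 4186
22260 = 101011011110100
→ AND → 001000001010000 = 4176

4176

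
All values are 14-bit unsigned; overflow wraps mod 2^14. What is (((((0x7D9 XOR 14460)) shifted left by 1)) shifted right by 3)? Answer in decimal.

0x7D9 = 00011111011001
14460 = 11100001111100
→ XOR → 11111110100101 = 16293
→ shifted left by 1 (mod 2^14) → 11111101001010 = 16202
→ shifted right by 3 → 00011111101001 = 2025

2025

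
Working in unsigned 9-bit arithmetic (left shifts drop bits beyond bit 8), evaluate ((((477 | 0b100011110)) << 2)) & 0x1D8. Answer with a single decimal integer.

344

477 = 111011101
0b100011110 = 100011110
→ | → 111011111 = 479
→ << 2 (mod 2^9) → 101111100 = 380
0x1D8 = 111011000
→ & → 101011000 = 344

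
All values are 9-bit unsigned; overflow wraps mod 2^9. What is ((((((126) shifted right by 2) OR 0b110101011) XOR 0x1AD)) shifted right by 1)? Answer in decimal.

126 = 001111110
→ shifted right by 2 → 000011111 = 31
0b110101011 = 110101011
→ OR → 110111111 = 447
0x1AD = 110101101
→ XOR → 000010010 = 18
→ shifted right by 1 → 000001001 = 9

9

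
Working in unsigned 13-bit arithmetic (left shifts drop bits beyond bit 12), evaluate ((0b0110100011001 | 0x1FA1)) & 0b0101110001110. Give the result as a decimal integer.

2952

0b0110100011001 = 0110100011001
0x1FA1 = 1111110100001
→ | → 1111110111001 = 8121
0b0101110001110 = 0101110001110
→ & → 0101110001000 = 2952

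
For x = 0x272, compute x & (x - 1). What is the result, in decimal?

624

x = 1001110010 = 626
x - 1 = 1001110001
AND   = 1001110000 = 624
(x & (x - 1) clears the lowest set bit of x.)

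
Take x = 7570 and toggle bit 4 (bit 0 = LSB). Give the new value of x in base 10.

7554

x = 01110110010010
bit 4 is currently 1; toggle it via x ^ (1 << 4) = x ^ 16
→ 01110110000010 = 7554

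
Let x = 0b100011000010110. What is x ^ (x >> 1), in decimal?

x = 100011000010110 = 17942
x>>1 = 010001100001011
XOR  = 110010100011101 = 25885
(x ^ (x >> 1) gives the standard binary-reflected Gray code of x.)

25885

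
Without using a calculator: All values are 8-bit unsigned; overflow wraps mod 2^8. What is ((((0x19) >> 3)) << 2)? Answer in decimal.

12

0x19 = 00011001
→ >> 3 → 00000011 = 3
→ << 2 (mod 2^8) → 00001100 = 12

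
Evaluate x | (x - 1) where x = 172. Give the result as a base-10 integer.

175

x = 10101100 = 172
x - 1 = 10101011
OR    = 10101111 = 175
(x | (x - 1) sets all bits below the lowest set bit.)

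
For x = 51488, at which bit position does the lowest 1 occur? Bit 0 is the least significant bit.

51488 = 1100100100100000
Trailing zeros: 5, so the lowest set bit is bit 5 (value 32).

5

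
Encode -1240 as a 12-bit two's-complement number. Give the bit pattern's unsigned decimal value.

1240 in 12 bits: 010011011000
Invert: 101100100111
Add 1:  101100101000 = 2856
(Check: 2^12 - 1240 = 4096 - 1240 = 2856.)

2856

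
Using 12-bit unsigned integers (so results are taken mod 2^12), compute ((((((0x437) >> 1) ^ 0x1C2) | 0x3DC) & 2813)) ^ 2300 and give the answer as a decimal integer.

0x437 = 010000110111
→ >> 1 → 001000011011 = 539
0x1C2 = 000111000010
→ ^ → 001111011001 = 985
0x3DC = 001111011100
→ | → 001111011101 = 989
2813 = 101011111101
→ & → 001011011101 = 733
2300 = 100011111100
→ ^ → 101000100001 = 2593

2593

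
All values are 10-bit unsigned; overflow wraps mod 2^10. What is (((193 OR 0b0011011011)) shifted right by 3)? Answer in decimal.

193 = 0011000001
0b0011011011 = 0011011011
→ OR → 0011011011 = 219
→ shifted right by 3 → 0000011011 = 27

27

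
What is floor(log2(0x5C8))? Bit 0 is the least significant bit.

0x5C8 = 10111001000
The topmost 1 is at position 10 (since 2^10 = 1024 ≤ 1480 < 2048).

10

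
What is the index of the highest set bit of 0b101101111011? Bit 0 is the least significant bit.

11

0b101101111011 = 101101111011
The topmost 1 is at position 11 (since 2^11 = 2048 ≤ 2939 < 4096).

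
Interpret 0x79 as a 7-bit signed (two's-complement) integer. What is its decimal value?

-7

pattern = 1111001 (MSB is 1 ⇒ negative)
Invert: 0000110, add 1 → 0000111 = 7, so the value is -7.
(Equivalently: 121 - 2^7 = 121 - 128 = -7.)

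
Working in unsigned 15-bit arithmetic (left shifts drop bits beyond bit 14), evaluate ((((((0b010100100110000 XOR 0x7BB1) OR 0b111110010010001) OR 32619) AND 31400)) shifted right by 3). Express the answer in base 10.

3925

0b010100100110000 = 010100100110000
0x7BB1 = 111101110110001
→ XOR → 101001010000001 = 21121
0b111110010010001 = 111110010010001
→ OR → 111111010010001 = 32401
32619 = 111111101101011
→ OR → 111111111111011 = 32763
31400 = 111101010101000
→ AND → 111101010101000 = 31400
→ shifted right by 3 → 000111101010101 = 3925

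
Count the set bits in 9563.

9563 = 10010101011011
Count the 1s: 1 + 1 + 1 + 1 + 1 + 1 + 1 + 1 = 8

8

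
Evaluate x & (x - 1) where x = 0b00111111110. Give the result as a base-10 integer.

x = 111111110 = 510
x - 1 = 111111101
AND   = 111111100 = 508
(x & (x - 1) clears the lowest set bit of x.)

508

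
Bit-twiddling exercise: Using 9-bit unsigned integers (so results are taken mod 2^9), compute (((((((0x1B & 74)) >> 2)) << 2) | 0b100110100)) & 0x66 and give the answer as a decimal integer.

0x1B = 000011011
74 = 001001010
→ & → 000001010 = 10
→ >> 2 → 000000010 = 2
→ << 2 (mod 2^9) → 000001000 = 8
0b100110100 = 100110100
→ | → 100111100 = 316
0x66 = 001100110
→ & → 000100100 = 36

36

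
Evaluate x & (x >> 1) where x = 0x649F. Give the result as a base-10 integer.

x = 110010010011111 = 25759
x>>1 = 011001001001111
AND  = 010000000001111 = 8207
(x & (x >> 1) has a 1 wherever x has two consecutive 1 bits.)

8207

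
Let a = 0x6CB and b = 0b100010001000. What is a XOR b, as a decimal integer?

3651

0x6CB = 011011001011
b = 100010001000
XOR → 111001000011 = 3651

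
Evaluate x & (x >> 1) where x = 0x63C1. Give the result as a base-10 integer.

8640

x = 110001111000001 = 25537
x>>1 = 011000111100000
AND  = 010000111000000 = 8640
(x & (x >> 1) has a 1 wherever x has two consecutive 1 bits.)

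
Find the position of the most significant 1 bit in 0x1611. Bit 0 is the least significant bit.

12

0x1611 = 1011000010001
The topmost 1 is at position 12 (since 2^12 = 4096 ≤ 5649 < 8192).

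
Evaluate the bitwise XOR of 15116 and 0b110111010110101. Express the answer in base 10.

21945

15116 = 011101100001100
b = 110111010110101
XOR → 101010110111001 = 21945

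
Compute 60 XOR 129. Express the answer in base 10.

189

60 = 00111100
129 = 10000001
XOR → 10111101 = 189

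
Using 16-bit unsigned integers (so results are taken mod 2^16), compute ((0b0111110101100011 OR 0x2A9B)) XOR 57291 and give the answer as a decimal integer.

0b0111110101100011 = 0111110101100011
0x2A9B = 0010101010011011
→ OR → 0111111111111011 = 32763
57291 = 1101111111001011
→ XOR → 1010000000110000 = 41008

41008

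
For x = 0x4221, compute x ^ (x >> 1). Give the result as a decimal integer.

x = 100001000100001 = 16929
x>>1 = 010000100010000
XOR  = 110001100110001 = 25393
(x ^ (x >> 1) gives the standard binary-reflected Gray code of x.)

25393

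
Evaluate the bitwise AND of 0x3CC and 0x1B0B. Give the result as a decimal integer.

0x3CC = 0001111001100
0x1B0B = 1101100001011
AND → 0001100001000 = 776

776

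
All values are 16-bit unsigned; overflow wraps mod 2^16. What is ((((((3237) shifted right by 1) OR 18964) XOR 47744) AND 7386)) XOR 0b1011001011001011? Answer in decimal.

42521

3237 = 0000110010100101
→ shifted right by 1 → 0000011001010010 = 1618
18964 = 0100101000010100
→ OR → 0100111001010110 = 20054
47744 = 1011101010000000
→ XOR → 1111010011010110 = 62678
7386 = 0001110011011010
→ AND → 0001010011010010 = 5330
0b1011001011001011 = 1011001011001011
→ XOR → 1010011000011001 = 42521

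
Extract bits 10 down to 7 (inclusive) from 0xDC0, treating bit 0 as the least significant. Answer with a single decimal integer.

11

v = 0110111000000
Shift right by 7: 011011
Mask low 4 bits: 1011 = 11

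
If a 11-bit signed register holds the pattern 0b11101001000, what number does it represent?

-184

pattern = 11101001000 (MSB is 1 ⇒ negative)
Invert: 00010110111, add 1 → 00010111000 = 184, so the value is -184.
(Equivalently: 1864 - 2^11 = 1864 - 2048 = -184.)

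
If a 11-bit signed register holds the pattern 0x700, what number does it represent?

-256

pattern = 11100000000 (MSB is 1 ⇒ negative)
Invert: 00011111111, add 1 → 00100000000 = 256, so the value is -256.
(Equivalently: 1792 - 2^11 = 1792 - 2048 = -256.)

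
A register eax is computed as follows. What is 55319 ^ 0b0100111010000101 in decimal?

55319 = 1101100000010111
b = 0100111010000101
XOR → 1001011010010010 = 38546

38546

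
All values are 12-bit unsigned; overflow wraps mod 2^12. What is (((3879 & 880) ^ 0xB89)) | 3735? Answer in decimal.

3879 = 111100100111
880 = 001101110000
→ & → 001100100000 = 800
0xB89 = 101110001001
→ ^ → 100010101001 = 2217
3735 = 111010010111
→ | → 111010111111 = 3775

3775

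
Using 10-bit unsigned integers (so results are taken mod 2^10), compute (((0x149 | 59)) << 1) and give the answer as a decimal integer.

758

0x149 = 0101001001
59 = 0000111011
→ | → 0101111011 = 379
→ << 1 (mod 2^10) → 1011110110 = 758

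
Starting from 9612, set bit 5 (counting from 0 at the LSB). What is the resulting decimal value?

x = 10010110001100
bit 5 is currently 0; set it via x | (1 << 5) = x | 32
→ 10010110101100 = 9644

9644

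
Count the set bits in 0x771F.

11

0x771F = 111011100011111
Count the 1s: 1 + 1 + 1 + 1 + 1 + 1 + 1 + 1 + 1 + 1 + 1 = 11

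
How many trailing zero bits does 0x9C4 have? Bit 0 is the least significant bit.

0x9C4 = 100111000100
Trailing zeros: 2, so the lowest set bit is bit 2 (value 4).

2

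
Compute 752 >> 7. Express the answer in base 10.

5

752 = 1011110000
shift right by 7 → 0000000101 = 5
(equivalently, floor(752 / 128))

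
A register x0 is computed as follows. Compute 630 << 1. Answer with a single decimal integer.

630 = 01001110110
shift left by 1 → 10011101100 = 1260
(equivalently, 630 × 2^1 = 630 × 2)

1260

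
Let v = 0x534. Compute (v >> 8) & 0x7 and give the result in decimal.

v = 010100110100
Shift right by 8: 0101
Mask low 3 bits: 101 = 5

5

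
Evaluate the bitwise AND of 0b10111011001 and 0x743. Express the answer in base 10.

a = 10111011001
0x743 = 11101000011
AND → 10101000001 = 1345

1345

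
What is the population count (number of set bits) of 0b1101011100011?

n = 1101011100011
Count the 1s: 1 + 1 + 1 + 1 + 1 + 1 + 1 + 1 = 8

8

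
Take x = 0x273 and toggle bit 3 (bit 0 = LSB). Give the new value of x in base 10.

x = 1001110011
bit 3 is currently 0; toggle it via x ^ (1 << 3) = x ^ 8
→ 1001111011 = 635

635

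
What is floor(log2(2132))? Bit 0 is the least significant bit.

2132 = 100001010100
The topmost 1 is at position 11 (since 2^11 = 2048 ≤ 2132 < 4096).

11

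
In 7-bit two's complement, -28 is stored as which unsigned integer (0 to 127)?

28 in 7 bits: 0011100
Invert: 1100011
Add 1:  1100100 = 100
(Check: 2^7 - 28 = 128 - 28 = 100.)

100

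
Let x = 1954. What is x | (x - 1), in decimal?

1955

x = 11110100010 = 1954
x - 1 = 11110100001
OR    = 11110100011 = 1955
(x | (x - 1) sets all bits below the lowest set bit.)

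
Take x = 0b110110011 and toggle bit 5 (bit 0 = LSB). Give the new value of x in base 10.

403

x = 110110011
bit 5 is currently 1; toggle it via x ^ (1 << 5) = x ^ 32
→ 110010011 = 403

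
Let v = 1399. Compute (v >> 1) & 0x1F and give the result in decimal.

27

v = 0010101110111
Shift right by 1: 001010111011
Mask low 5 bits: 11011 = 27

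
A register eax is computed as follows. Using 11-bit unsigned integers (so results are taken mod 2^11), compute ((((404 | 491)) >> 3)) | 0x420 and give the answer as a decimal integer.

404 = 00110010100
491 = 00111101011
→ | → 00111111111 = 511
→ >> 3 → 00000111111 = 63
0x420 = 10000100000
→ | → 10000111111 = 1087

1087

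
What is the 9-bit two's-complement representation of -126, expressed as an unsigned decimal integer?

386

126 in 9 bits: 001111110
Invert: 110000001
Add 1:  110000010 = 386
(Check: 2^9 - 126 = 512 - 126 = 386.)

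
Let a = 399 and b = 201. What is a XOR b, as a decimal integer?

326

399 = 110001111
201 = 011001001
XOR → 101000110 = 326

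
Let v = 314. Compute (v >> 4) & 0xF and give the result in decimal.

v = 00100111010
Shift right by 4: 0010011
Mask low 4 bits: 0011 = 3

3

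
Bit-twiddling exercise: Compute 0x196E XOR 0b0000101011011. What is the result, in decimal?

0x196E = 1100101101110
b = 0000101011011
XOR → 1100000110101 = 6197

6197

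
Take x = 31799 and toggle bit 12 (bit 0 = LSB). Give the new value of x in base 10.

x = 0111110000110111
bit 12 is currently 1; toggle it via x ^ (1 << 12) = x ^ 4096
→ 0110110000110111 = 27703

27703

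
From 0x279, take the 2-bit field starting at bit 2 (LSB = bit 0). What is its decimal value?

2

v = 1001111001
Shift right by 2: 10011110
Mask low 2 bits: 10 = 2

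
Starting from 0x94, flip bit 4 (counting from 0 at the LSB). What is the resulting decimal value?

132

x = 0010010100
bit 4 is currently 1; toggle it via x ^ (1 << 4) = x ^ 16
→ 0010000100 = 132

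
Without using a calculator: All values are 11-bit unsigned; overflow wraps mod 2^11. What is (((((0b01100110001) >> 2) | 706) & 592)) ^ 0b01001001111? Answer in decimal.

0b01100110001 = 01100110001
→ >> 2 → 00011001100 = 204
706 = 01011000010
→ | → 01011001110 = 718
592 = 01001010000
→ & → 01001000000 = 576
0b01001001111 = 01001001111
→ ^ → 00000001111 = 15

15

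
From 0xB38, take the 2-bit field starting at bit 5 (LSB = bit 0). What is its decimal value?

1

v = 101100111000
Shift right by 5: 1011001
Mask low 2 bits: 01 = 1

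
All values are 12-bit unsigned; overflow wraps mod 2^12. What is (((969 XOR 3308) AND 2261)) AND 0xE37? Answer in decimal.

2053

969 = 001111001001
3308 = 110011101100
→ XOR → 111100100101 = 3877
2261 = 100011010101
→ AND → 100000000101 = 2053
0xE37 = 111000110111
→ AND → 100000000101 = 2053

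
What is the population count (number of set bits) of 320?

2

320 = 101000000
Count the 1s: 1 + 1 = 2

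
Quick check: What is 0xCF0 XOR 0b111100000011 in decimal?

1011

0xCF0 = 110011110000
b = 111100000011
XOR → 001111110011 = 1011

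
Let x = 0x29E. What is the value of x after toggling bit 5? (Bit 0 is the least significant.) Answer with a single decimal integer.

702

x = 00001010011110
bit 5 is currently 0; toggle it via x ^ (1 << 5) = x ^ 32
→ 00001010111110 = 702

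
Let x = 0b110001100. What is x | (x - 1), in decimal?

x = 110001100 = 396
x - 1 = 110001011
OR    = 110001111 = 399
(x | (x - 1) sets all bits below the lowest set bit.)

399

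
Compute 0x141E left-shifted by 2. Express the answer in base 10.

20600

0x141E = 001010000011110
shift left by 2 → 101000001111000 = 20600
(equivalently, 5150 × 2^2 = 5150 × 4)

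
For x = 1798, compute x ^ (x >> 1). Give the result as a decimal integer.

1157

x = 11100000110 = 1798
x>>1 = 01110000011
XOR  = 10010000101 = 1157
(x ^ (x >> 1) gives the standard binary-reflected Gray code of x.)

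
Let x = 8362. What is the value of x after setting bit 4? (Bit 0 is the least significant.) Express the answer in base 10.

8378

x = 10000010101010
bit 4 is currently 0; set it via x | (1 << 4) = x | 16
→ 10000010111010 = 8378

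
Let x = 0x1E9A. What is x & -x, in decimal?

2

x = 1111010011010 = 7834
-x (two's complement) = …0000101100110
AND   = 0000000000010 = 2
(x & -x isolates the lowest set bit of x.)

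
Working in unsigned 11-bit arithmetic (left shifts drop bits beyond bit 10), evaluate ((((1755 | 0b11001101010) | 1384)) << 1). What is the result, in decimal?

2038

1755 = 11011011011
0b11001101010 = 11001101010
→ | → 11011111011 = 1787
1384 = 10101101000
→ | → 11111111011 = 2043
→ << 1 (mod 2^11) → 11111110110 = 2038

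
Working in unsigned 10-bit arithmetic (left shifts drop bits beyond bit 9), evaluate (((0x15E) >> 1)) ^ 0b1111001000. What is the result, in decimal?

871

0x15E = 0101011110
→ >> 1 → 0010101111 = 175
0b1111001000 = 1111001000
→ ^ → 1101100111 = 871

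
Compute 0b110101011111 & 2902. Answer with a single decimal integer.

a = 110101011111
2902 = 101101010110
AND → 100101010110 = 2390

2390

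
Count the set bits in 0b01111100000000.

n = 1111100000000
Count the 1s: 1 + 1 + 1 + 1 + 1 = 5

5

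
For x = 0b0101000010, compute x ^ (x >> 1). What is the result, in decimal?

483

x = 101000010 = 322
x>>1 = 010100001
XOR  = 111100011 = 483
(x ^ (x >> 1) gives the standard binary-reflected Gray code of x.)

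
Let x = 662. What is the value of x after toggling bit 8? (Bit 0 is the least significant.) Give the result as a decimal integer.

x = 1010010110
bit 8 is currently 0; toggle it via x ^ (1 << 8) = x ^ 256
→ 1110010110 = 918

918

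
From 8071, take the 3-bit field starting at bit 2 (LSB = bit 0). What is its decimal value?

v = 1111110000111
Shift right by 2: 11111100001
Mask low 3 bits: 001 = 1

1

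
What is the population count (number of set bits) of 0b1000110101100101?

8

n = 1000110101100101
Count the 1s: 1 + 1 + 1 + 1 + 1 + 1 + 1 + 1 = 8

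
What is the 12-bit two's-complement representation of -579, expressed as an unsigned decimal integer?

3517

579 in 12 bits: 001001000011
Invert: 110110111100
Add 1:  110110111101 = 3517
(Check: 2^12 - 579 = 4096 - 579 = 3517.)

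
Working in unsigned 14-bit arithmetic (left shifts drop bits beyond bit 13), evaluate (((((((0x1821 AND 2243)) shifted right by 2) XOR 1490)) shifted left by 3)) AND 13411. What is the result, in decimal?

13312

0x1821 = 01100000100001
2243 = 00100011000011
→ AND → 00100000000001 = 2049
→ shifted right by 2 → 00001000000000 = 512
1490 = 00010111010010
→ XOR → 00011111010010 = 2002
→ shifted left by 3 (mod 2^14) → 11111010010000 = 16016
13411 = 11010001100011
→ AND → 11010000000000 = 13312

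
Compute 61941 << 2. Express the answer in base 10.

247764

61941 = 001111000111110101
shift left by 2 → 111100011111010100 = 247764
(equivalently, 61941 × 2^2 = 61941 × 4)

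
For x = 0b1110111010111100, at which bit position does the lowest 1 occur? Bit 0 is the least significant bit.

0b1110111010111100 = 1110111010111100
Trailing zeros: 2, so the lowest set bit is bit 2 (value 4).

2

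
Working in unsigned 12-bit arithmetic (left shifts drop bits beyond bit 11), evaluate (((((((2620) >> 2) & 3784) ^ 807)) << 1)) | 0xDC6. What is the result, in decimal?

4062

2620 = 101000111100
→ >> 2 → 001010001111 = 655
3784 = 111011001000
→ & → 001010001000 = 648
807 = 001100100111
→ ^ → 000110101111 = 431
→ << 1 (mod 2^12) → 001101011110 = 862
0xDC6 = 110111000110
→ | → 111111011110 = 4062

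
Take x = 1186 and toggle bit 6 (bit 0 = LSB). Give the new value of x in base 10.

x = 10010100010
bit 6 is currently 0; toggle it via x ^ (1 << 6) = x ^ 64
→ 10011100010 = 1250

1250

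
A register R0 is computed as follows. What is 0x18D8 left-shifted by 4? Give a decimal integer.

101760

0x18D8 = 00001100011011000
shift left by 4 → 11000110110000000 = 101760
(equivalently, 6360 × 2^4 = 6360 × 16)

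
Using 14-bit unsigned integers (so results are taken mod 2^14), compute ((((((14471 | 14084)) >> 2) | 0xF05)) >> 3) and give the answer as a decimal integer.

508

14471 = 11100010000111
14084 = 11011100000100
→ | → 11111110000111 = 16263
→ >> 2 → 00111111100001 = 4065
0xF05 = 00111100000101
→ | → 00111111100101 = 4069
→ >> 3 → 00000111111100 = 508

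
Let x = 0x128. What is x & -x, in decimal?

8

x = 100101000 = 296
-x (two's complement) = …011011000
AND   = 000001000 = 8
(x & -x isolates the lowest set bit of x.)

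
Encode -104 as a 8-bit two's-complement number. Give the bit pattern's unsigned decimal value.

152

104 in 8 bits: 01101000
Invert: 10010111
Add 1:  10011000 = 152
(Check: 2^8 - 104 = 256 - 104 = 152.)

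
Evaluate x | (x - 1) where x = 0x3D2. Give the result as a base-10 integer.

x = 1111010010 = 978
x - 1 = 1111010001
OR    = 1111010011 = 979
(x | (x - 1) sets all bits below the lowest set bit.)

979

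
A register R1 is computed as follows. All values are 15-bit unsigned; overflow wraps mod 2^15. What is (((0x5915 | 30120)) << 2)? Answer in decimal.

0x5915 = 101100100010101
30120 = 111010110101000
→ | → 111110110111101 = 32189
→ << 2 (mod 2^15) → 111011011110100 = 30452

30452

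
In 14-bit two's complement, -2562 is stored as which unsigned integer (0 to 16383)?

13822

2562 in 14 bits: 00101000000010
Invert: 11010111111101
Add 1:  11010111111110 = 13822
(Check: 2^14 - 2562 = 16384 - 2562 = 13822.)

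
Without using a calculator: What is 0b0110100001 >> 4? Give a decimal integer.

x = 110100001
shift right by 4 → 000011010 = 26
(equivalently, floor(417 / 16))

26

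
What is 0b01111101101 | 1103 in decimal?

a = 01111101101
1103 = 10001001111
 OR → 11111101111 = 2031

2031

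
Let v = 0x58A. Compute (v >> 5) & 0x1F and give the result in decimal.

v = 00010110001010
Shift right by 5: 000101100
Mask low 5 bits: 01100 = 12

12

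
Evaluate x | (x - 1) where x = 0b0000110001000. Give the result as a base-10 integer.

x = 110001000 = 392
x - 1 = 110000111
OR    = 110001111 = 399
(x | (x - 1) sets all bits below the lowest set bit.)

399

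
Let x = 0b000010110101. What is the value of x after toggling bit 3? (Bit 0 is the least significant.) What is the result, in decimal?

x = 000010110101
bit 3 is currently 0; toggle it via x ^ (1 << 3) = x ^ 8
→ 000010111101 = 189

189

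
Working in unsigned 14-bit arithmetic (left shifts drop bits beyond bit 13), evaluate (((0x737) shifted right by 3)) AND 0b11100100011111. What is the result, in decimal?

6

0x737 = 00011100110111
→ shifted right by 3 → 00000011100110 = 230
0b11100100011111 = 11100100011111
→ AND → 00000000000110 = 6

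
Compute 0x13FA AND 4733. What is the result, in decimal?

4728

0x13FA = 1001111111010
4733 = 1001001111101
AND → 1001001111000 = 4728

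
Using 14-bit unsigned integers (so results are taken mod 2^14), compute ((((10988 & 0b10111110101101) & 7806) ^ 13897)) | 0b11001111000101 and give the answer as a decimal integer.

10988 = 10101011101100
0b10111110101101 = 10111110101101
→ & → 10101010101100 = 10924
7806 = 01111001111110
→ & → 00101000101100 = 2604
13897 = 11011001001001
→ ^ → 11110001100101 = 15461
0b11001111000101 = 11001111000101
→ | → 11111111100101 = 16357

16357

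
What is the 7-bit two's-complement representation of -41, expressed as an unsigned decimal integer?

41 in 7 bits: 0101001
Invert: 1010110
Add 1:  1010111 = 87
(Check: 2^7 - 41 = 128 - 41 = 87.)

87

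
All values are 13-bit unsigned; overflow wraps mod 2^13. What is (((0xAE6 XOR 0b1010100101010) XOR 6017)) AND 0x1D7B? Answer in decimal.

2121

0xAE6 = 0101011100110
0b1010100101010 = 1010100101010
→ XOR → 1111111001100 = 8140
6017 = 1011110000001
→ XOR → 0100001001101 = 2125
0x1D7B = 1110101111011
→ AND → 0100001001001 = 2121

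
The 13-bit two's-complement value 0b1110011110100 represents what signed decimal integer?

-780

pattern = 1110011110100 (MSB is 1 ⇒ negative)
Invert: 0001100001011, add 1 → 0001100001100 = 780, so the value is -780.
(Equivalently: 7412 - 2^13 = 7412 - 8192 = -780.)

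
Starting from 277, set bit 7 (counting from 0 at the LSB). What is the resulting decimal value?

x = 0100010101
bit 7 is currently 0; set it via x | (1 << 7) = x | 128
→ 0110010101 = 405

405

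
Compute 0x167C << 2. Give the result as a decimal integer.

0x167C = 001011001111100
shift left by 2 → 101100111110000 = 23024
(equivalently, 5756 × 2^2 = 5756 × 4)

23024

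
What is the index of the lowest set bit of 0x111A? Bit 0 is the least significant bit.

1

0x111A = 1000100011010
Trailing zeros: 1, so the lowest set bit is bit 1 (value 2).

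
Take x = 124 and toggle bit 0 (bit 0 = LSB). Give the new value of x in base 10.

x = 001111100
bit 0 is currently 0; toggle it via x ^ (1 << 0) = x ^ 1
→ 001111101 = 125

125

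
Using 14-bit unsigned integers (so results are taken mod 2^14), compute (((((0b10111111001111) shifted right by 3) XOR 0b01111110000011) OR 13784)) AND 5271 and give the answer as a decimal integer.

5266

0b10111111001111 = 10111111001111
→ shifted right by 3 → 00010111111001 = 1529
0b01111110000011 = 01111110000011
→ XOR → 01101001111010 = 6778
13784 = 11010111011000
→ OR → 11111111111010 = 16378
5271 = 01010010010111
→ AND → 01010010010010 = 5266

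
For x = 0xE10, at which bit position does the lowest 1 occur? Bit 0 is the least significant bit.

0xE10 = 111000010000
Trailing zeros: 4, so the lowest set bit is bit 4 (value 16).

4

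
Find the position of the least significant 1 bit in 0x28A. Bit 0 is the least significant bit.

1

0x28A = 1010001010
Trailing zeros: 1, so the lowest set bit is bit 1 (value 2).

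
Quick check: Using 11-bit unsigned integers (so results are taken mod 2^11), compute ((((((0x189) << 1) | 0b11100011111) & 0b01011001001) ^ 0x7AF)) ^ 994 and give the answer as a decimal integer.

0x189 = 00110001001
→ << 1 (mod 2^11) → 01100010010 = 786
0b11100011111 = 11100011111
→ | → 11100011111 = 1823
0b01011001001 = 01011001001
→ & → 01000001001 = 521
0x7AF = 11110101111
→ ^ → 10110100110 = 1446
994 = 01111100010
→ ^ → 11001000100 = 1604

1604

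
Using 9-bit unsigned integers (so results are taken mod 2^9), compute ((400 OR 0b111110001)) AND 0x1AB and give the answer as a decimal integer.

417

400 = 110010000
0b111110001 = 111110001
→ OR → 111110001 = 497
0x1AB = 110101011
→ AND → 110100001 = 417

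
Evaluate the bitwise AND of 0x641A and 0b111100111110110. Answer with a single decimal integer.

24594

0x641A = 110010000011010
b = 111100111110110
AND → 110000000010010 = 24594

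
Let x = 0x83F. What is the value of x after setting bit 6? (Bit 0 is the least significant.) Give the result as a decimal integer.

2175

x = 100000111111
bit 6 is currently 0; set it via x | (1 << 6) = x | 64
→ 100001111111 = 2175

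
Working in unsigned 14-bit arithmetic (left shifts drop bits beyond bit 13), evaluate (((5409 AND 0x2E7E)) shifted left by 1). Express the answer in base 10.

2112

5409 = 01010100100001
0x2E7E = 10111001111110
→ AND → 00010000100000 = 1056
→ shifted left by 1 (mod 2^14) → 00100001000000 = 2112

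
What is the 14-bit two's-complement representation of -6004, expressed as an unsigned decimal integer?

10380

6004 in 14 bits: 01011101110100
Invert: 10100010001011
Add 1:  10100010001100 = 10380
(Check: 2^14 - 6004 = 16384 - 6004 = 10380.)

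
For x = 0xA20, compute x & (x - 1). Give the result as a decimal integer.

x = 101000100000 = 2592
x - 1 = 101000011111
AND   = 101000000000 = 2560
(x & (x - 1) clears the lowest set bit of x.)

2560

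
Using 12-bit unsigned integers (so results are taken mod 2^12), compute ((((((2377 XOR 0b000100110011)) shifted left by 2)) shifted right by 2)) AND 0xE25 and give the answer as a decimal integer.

32

2377 = 100101001001
0b000100110011 = 000100110011
→ XOR → 100001111010 = 2170
→ shifted left by 2 (mod 2^12) → 000111101000 = 488
→ shifted right by 2 → 000001111010 = 122
0xE25 = 111000100101
→ AND → 000000100000 = 32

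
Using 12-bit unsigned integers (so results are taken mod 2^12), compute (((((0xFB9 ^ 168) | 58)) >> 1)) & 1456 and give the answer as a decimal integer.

0xFB9 = 111110111001
168 = 000010101000
→ ^ → 111100010001 = 3857
58 = 000000111010
→ | → 111100111011 = 3899
→ >> 1 → 011110011101 = 1949
1456 = 010110110000
→ & → 010110010000 = 1424

1424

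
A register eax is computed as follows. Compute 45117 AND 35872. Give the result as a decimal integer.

45117 = 1011000000111101
35872 = 1000110000100000
AND → 1000000000100000 = 32800

32800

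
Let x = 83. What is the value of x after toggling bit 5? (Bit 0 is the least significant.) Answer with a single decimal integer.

115

x = 01010011
bit 5 is currently 0; toggle it via x ^ (1 << 5) = x ^ 32
→ 01110011 = 115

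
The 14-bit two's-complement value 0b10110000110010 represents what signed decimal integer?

-5070

pattern = 10110000110010 (MSB is 1 ⇒ negative)
Invert: 01001111001101, add 1 → 01001111001110 = 5070, so the value is -5070.
(Equivalently: 11314 - 2^14 = 11314 - 16384 = -5070.)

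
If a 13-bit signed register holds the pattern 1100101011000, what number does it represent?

-1704

pattern = 1100101011000 (MSB is 1 ⇒ negative)
Invert: 0011010100111, add 1 → 0011010101000 = 1704, so the value is -1704.
(Equivalently: 6488 - 2^13 = 6488 - 8192 = -1704.)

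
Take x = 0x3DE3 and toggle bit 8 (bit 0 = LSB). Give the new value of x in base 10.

x = 11110111100011
bit 8 is currently 1; toggle it via x ^ (1 << 8) = x ^ 256
→ 11110011100011 = 15587

15587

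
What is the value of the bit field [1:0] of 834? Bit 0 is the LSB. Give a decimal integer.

2

v = 1101000010
Shift right by 0: 1101000010
Mask low 2 bits: 10 = 2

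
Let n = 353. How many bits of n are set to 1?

4

353 = 101100001
Count the 1s: 1 + 1 + 1 + 1 = 4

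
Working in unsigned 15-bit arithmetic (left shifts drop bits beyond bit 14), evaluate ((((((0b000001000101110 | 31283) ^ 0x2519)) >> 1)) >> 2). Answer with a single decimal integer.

0b000001000101110 = 000001000101110
31283 = 111101000110011
→ | → 111101000111111 = 31295
0x2519 = 010010100011001
→ ^ → 101111100100110 = 24358
→ >> 1 → 010111110010011 = 12179
→ >> 2 → 000101111100100 = 3044

3044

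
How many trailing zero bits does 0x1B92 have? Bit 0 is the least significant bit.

1

0x1B92 = 1101110010010
Trailing zeros: 1, so the lowest set bit is bit 1 (value 2).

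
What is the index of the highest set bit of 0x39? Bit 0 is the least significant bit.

0x39 = 111001
The topmost 1 is at position 5 (since 2^5 = 32 ≤ 57 < 64).

5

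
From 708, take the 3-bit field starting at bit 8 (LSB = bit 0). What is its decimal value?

v = 01011000100
Shift right by 8: 010
Mask low 3 bits: 010 = 2

2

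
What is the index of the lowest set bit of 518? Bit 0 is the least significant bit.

518 = 1000000110
Trailing zeros: 1, so the lowest set bit is bit 1 (value 2).

1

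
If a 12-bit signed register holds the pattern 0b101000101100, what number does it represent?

-1492

pattern = 101000101100 (MSB is 1 ⇒ negative)
Invert: 010111010011, add 1 → 010111010100 = 1492, so the value is -1492.
(Equivalently: 2604 - 2^12 = 2604 - 4096 = -1492.)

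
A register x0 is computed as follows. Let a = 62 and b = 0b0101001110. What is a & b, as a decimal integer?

14

62 = 000111110
b = 101001110
AND → 000001110 = 14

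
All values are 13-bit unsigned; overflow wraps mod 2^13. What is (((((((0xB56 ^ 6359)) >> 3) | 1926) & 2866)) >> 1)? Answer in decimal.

0xB56 = 0101101010110
6359 = 1100011010111
→ ^ → 1001110000001 = 4993
→ >> 3 → 0001001110000 = 624
1926 = 0011110000110
→ | → 0011111110110 = 2038
2866 = 0101100110010
→ & → 0001100110010 = 818
→ >> 1 → 0000110011001 = 409

409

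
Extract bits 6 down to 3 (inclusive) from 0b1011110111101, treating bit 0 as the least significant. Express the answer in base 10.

v = 1011110111101
Shift right by 3: 1011110111
Mask low 4 bits: 0111 = 7

7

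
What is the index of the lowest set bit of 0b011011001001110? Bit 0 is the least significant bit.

0b011011001001110 = 11011001001110
Trailing zeros: 1, so the lowest set bit is bit 1 (value 2).

1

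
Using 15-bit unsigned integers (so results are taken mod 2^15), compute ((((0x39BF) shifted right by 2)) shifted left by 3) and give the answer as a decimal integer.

29560

0x39BF = 011100110111111
→ shifted right by 2 → 000111001101111 = 3695
→ shifted left by 3 (mod 2^15) → 111001101111000 = 29560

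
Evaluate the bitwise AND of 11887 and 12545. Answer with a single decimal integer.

8193

11887 = 10111001101111
12545 = 11000100000001
AND → 10000000000001 = 8193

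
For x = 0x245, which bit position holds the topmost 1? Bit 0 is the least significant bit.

0x245 = 1001000101
The topmost 1 is at position 9 (since 2^9 = 512 ≤ 581 < 1024).

9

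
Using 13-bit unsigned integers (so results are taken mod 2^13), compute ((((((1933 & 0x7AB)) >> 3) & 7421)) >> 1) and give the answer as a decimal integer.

120

1933 = 0011110001101
0x7AB = 0011110101011
→ & → 0011110001001 = 1929
→ >> 3 → 0000011110001 = 241
7421 = 1110011111101
→ & → 0000011110001 = 241
→ >> 1 → 0000001111000 = 120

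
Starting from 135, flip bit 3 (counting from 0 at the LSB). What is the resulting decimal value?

143

x = 0010000111
bit 3 is currently 0; toggle it via x ^ (1 << 3) = x ^ 8
→ 0010001111 = 143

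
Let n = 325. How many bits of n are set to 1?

4

325 = 101000101
Count the 1s: 1 + 1 + 1 + 1 = 4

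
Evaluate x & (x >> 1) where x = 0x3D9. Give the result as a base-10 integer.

456

x = 1111011001 = 985
x>>1 = 0111101100
AND  = 0111001000 = 456
(x & (x >> 1) has a 1 wherever x has two consecutive 1 bits.)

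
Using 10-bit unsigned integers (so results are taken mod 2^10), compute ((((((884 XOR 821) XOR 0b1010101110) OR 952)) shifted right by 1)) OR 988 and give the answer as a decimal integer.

884 = 1101110100
821 = 1100110101
→ XOR → 0001000001 = 65
0b1010101110 = 1010101110
→ XOR → 1011101111 = 751
952 = 1110111000
→ OR → 1111111111 = 1023
→ shifted right by 1 → 0111111111 = 511
988 = 1111011100
→ OR → 1111111111 = 1023

1023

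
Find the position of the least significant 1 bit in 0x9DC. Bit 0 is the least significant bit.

0x9DC = 100111011100
Trailing zeros: 2, so the lowest set bit is bit 2 (value 4).

2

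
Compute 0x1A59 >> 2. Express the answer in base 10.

0x1A59 = 1101001011001
shift right by 2 → 0011010010110 = 1686
(equivalently, floor(6745 / 4))

1686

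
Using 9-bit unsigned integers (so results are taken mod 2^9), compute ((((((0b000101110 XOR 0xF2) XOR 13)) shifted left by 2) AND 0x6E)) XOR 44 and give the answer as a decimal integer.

0b000101110 = 000101110
0xF2 = 011110010
→ XOR → 011011100 = 220
13 = 000001101
→ XOR → 011010001 = 209
→ shifted left by 2 (mod 2^9) → 101000100 = 324
0x6E = 001101110
→ AND → 001000100 = 68
44 = 000101100
→ XOR → 001101000 = 104

104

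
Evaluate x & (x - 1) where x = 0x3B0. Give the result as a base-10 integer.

x = 1110110000 = 944
x - 1 = 1110101111
AND   = 1110100000 = 928
(x & (x - 1) clears the lowest set bit of x.)

928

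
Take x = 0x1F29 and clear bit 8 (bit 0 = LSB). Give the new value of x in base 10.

x = 1111100101001
bit 8 is currently 1; clear it via x & ~(1 << 8) = x & ~256
→ 1111000101001 = 7721

7721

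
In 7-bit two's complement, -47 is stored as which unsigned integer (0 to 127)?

47 in 7 bits: 0101111
Invert: 1010000
Add 1:  1010001 = 81
(Check: 2^7 - 47 = 128 - 47 = 81.)

81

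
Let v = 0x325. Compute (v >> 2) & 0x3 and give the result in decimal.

1

v = 01100100101
Shift right by 2: 011001001
Mask low 2 bits: 01 = 1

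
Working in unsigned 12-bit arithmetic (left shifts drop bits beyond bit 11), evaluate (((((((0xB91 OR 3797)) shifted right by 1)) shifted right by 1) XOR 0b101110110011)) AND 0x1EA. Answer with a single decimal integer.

66

0xB91 = 101110010001
3797 = 111011010101
→ OR → 111111010101 = 4053
→ shifted right by 1 → 011111101010 = 2026
→ shifted right by 1 → 001111110101 = 1013
0b101110110011 = 101110110011
→ XOR → 100001000110 = 2118
0x1EA = 000111101010
→ AND → 000001000010 = 66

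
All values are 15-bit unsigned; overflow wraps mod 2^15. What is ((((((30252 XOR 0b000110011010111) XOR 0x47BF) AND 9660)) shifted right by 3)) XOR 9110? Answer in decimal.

30252 = 111011000101100
0b000110011010111 = 000110011010111
→ XOR → 111101011111011 = 31483
0x47BF = 100011110111111
→ XOR → 011110101000100 = 15684
9660 = 010010110111100
→ AND → 010010100000100 = 9476
→ shifted right by 3 → 000010010100000 = 1184
9110 = 010001110010110
→ XOR → 010011100110110 = 10038

10038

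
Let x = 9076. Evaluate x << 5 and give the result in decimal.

9076 = 0000010001101110100
shift left by 5 → 1000110111010000000 = 290432
(equivalently, 9076 × 2^5 = 9076 × 32)

290432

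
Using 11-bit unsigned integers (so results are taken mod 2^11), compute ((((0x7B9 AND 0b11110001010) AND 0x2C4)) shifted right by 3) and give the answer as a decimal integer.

0x7B9 = 11110111001
0b11110001010 = 11110001010
→ AND → 11110001000 = 1928
0x2C4 = 01011000100
→ AND → 01010000000 = 640
→ shifted right by 3 → 00001010000 = 80

80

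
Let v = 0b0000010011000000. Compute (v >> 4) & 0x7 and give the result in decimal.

v = 0000010011000000
Shift right by 4: 000001001100
Mask low 3 bits: 100 = 4

4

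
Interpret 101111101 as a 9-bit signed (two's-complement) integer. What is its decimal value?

-131

pattern = 101111101 (MSB is 1 ⇒ negative)
Invert: 010000010, add 1 → 010000011 = 131, so the value is -131.
(Equivalently: 381 - 2^9 = 381 - 512 = -131.)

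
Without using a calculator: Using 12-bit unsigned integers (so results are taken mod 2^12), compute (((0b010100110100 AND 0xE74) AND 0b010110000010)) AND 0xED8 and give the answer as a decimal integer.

1024

0b010100110100 = 010100110100
0xE74 = 111001110100
→ AND → 010000110100 = 1076
0b010110000010 = 010110000010
→ AND → 010000000000 = 1024
0xED8 = 111011011000
→ AND → 010000000000 = 1024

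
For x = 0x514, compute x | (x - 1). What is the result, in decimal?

x = 10100010100 = 1300
x - 1 = 10100010011
OR    = 10100010111 = 1303
(x | (x - 1) sets all bits below the lowest set bit.)

1303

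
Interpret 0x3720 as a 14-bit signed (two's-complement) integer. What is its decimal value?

-2272

pattern = 11011100100000 (MSB is 1 ⇒ negative)
Invert: 00100011011111, add 1 → 00100011100000 = 2272, so the value is -2272.
(Equivalently: 14112 - 2^14 = 14112 - 16384 = -2272.)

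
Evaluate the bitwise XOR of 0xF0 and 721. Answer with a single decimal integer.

545

0xF0 = 0011110000
721 = 1011010001
XOR → 1000100001 = 545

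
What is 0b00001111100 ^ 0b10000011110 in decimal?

a = 00001111100
b = 10000011110
XOR → 10001100010 = 1122

1122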